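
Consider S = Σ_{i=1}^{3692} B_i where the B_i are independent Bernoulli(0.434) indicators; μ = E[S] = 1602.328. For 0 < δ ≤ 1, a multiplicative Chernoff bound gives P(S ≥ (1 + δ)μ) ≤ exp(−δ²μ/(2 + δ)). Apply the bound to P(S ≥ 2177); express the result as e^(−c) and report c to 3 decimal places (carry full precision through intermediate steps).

Write 2177 = (1 + δ)μ, so δ = 2177/1602.328 − 1 = 0.3586482…
Then the exponent is δ²μ/(2 + δ) = (2177 − μ)² / (μ·(2 + δ)) = 87.382706.

87.383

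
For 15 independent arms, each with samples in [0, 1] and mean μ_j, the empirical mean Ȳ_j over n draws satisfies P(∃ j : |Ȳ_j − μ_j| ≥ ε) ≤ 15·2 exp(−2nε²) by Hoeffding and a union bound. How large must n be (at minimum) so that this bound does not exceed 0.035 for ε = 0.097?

359

Need 2·15·exp(−2nε²) ≤ 0.035, i.e. exp(−2nε²) ≤ 0.035/30.
So 2nε² ≥ ln(30/0.035) = 6.753605.
Hence n ≥ 6.753605/(2·0.097²) = 358.891.
The smallest integer n is 359.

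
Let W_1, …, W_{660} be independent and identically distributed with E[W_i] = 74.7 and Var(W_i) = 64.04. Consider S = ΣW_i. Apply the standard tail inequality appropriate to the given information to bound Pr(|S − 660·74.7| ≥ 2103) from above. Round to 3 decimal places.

With mean and variance of each term known, Chebyshev's inequality bounds the deviation of the sum (or sample mean).
Var(S) = n·Var(W_i) = 660·64.04 = 42266.4.
Chebyshev: Pr(|S − 660·74.7| ≥ 2103) ≤ Var(S)/2103² = 42266.4/4422609 = 0.0096.

0.010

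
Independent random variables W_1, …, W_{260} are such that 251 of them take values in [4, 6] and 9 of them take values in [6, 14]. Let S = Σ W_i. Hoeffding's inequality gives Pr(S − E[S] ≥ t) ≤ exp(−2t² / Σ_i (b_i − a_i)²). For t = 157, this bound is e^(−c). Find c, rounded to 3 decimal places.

Σ(b_i − a_i)² = 251·2² + 9·8² = 1580.
c = 2t² / 1580 = 2·157² / 1580 = 31.2013.

31.201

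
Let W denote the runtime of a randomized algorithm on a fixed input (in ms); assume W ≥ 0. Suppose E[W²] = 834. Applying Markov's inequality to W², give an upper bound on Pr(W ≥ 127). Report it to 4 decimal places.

Since W ≥ 0, the event {W ≥ 127} is the same as {W² ≥ 16129}.
Markov's inequality applied to W² gives Pr(W² ≥ 16129) ≤ E[W²]/16129 = 834/16129 = 0.0517.

0.0517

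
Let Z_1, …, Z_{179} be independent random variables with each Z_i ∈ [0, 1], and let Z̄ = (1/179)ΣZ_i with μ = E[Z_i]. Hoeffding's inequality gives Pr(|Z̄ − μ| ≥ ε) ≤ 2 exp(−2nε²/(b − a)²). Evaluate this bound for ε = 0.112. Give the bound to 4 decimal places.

Exponent: 2nε²/(b − a)² = 2·179·0.112² / 1² = 4.49075.
Bound = 2·exp(−4.49075) = 0.02242.

0.0224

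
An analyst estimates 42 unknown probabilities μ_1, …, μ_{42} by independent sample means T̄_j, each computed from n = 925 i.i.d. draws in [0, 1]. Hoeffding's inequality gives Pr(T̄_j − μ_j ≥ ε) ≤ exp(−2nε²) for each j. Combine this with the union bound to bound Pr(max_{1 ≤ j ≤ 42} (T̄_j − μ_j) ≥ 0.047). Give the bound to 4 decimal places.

0.7054

Per-experiment Hoeffding bound: exp(−2·925·0.047²) = exp(−4.08665) = 0.016795.
Union bound over 42 events: 42·0.016795 = 0.70541.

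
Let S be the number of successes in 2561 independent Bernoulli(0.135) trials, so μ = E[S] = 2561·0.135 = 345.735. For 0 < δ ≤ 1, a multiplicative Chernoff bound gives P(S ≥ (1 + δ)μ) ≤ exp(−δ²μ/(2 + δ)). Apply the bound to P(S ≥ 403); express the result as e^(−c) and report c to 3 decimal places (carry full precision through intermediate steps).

Write 403 = (1 + δ)μ, so δ = 403/345.735 − 1 = 0.1656326…
Then the exponent is δ²μ/(2 + δ) = (403 − μ)² / (μ·(2 + δ)) = 4.379761.

4.380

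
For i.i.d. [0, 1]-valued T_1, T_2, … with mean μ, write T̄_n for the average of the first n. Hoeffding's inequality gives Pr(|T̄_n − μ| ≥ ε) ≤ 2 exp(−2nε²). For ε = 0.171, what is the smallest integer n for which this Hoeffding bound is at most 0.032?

Require 2·exp(−2nε²) ≤ 0.032, i.e. 2nε² ≥ ln(2/0.032) = 4.135167.
So n ≥ 4.135167 / (2·0.171²) = 70.708.
The smallest integer n is 71.

71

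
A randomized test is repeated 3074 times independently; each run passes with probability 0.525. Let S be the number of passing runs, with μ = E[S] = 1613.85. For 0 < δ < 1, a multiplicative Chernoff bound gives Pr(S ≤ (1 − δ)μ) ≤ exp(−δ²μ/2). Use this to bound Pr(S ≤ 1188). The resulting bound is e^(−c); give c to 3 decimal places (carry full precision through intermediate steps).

Write 1188 = (1 − δ)μ, so δ = 1 − 1188/1613.85 = 0.2638721…
Then the exponent is δ²μ/2 = (μ − 1188)²/(2μ) = 56.184968.

56.185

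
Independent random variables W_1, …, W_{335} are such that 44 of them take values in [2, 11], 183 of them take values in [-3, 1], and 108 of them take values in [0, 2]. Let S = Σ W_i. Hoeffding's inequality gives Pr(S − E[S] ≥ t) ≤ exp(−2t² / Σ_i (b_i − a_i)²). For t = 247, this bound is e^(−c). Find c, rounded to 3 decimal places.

17.622

Σ(b_i − a_i)² = 44·9² + 183·4² + 108·2² = 6924.
c = 2t² / 6924 = 2·247² / 6924 = 17.6225.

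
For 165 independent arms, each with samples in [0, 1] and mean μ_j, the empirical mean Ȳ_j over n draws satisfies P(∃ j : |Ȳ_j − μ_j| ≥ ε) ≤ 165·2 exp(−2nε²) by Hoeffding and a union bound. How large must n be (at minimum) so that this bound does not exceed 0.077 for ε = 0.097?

445

Need 2·165·exp(−2nε²) ≤ 0.077, i.e. exp(−2nε²) ≤ 0.077/330.
So 2nε² ≥ ln(330/0.077) = 8.363043.
Hence n ≥ 8.363043/(2·0.097²) = 444.417.
The smallest integer n is 445.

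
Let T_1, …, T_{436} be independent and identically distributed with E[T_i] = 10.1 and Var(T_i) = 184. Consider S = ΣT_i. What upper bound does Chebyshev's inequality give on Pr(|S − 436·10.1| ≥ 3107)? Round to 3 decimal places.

Var(S) = n·Var(T_i) = 436·184 = 80224.
Chebyshev: Pr(|S − 436·10.1| ≥ 3107) ≤ Var(S)/3107² = 80224/9653449 = 0.0083.

0.008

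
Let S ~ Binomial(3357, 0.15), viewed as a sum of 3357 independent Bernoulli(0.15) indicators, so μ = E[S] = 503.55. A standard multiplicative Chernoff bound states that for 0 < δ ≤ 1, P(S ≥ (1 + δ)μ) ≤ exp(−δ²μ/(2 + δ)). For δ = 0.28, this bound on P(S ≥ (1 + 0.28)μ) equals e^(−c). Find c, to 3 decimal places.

c = δ²μ/(2 + δ) = 0.28²·503.55/(2 + 0.28) = 17.3151.

17.315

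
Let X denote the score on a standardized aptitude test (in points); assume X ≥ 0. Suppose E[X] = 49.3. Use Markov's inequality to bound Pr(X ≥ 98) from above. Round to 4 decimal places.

Markov's inequality: for a non-negative random variable, Pr(X ≥ a) ≤ E[X]/a.
Here E[X] = 49.3 and a = 98, so the bound is 49.3/98 = 0.5031.

0.5031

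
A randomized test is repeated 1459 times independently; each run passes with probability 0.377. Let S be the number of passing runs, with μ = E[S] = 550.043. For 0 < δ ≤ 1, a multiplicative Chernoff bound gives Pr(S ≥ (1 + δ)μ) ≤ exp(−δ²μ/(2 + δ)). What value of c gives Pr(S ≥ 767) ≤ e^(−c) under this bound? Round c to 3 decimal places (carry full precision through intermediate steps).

35.739

Write 767 = (1 + δ)μ, so δ = 767/550.043 − 1 = 0.3944364…
Then the exponent is δ²μ/(2 + δ) = (767 − μ)² / (μ·(2 + δ)) = 35.739410.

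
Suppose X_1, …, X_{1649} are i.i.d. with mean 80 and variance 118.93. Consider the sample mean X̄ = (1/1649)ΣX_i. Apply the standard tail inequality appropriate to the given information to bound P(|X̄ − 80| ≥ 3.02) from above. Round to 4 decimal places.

0.0079

With mean and variance of each term known, Chebyshev's inequality bounds the deviation of the sum (or sample mean).
Var(X̄) = Var(X_i)/n = 118.93/1649 = 0.072122.
Chebyshev: P(|X̄ − 80| ≥ 3.02) ≤ Var(X̄)/(3.02)² = 118.93/(1649·3.02²) = 0.0079.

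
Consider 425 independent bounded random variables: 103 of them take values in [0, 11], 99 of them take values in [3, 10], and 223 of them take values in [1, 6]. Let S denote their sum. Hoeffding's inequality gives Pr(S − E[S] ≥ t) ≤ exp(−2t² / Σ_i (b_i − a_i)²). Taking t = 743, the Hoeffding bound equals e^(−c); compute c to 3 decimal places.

48.237

Σ(b_i − a_i)² = 103·11² + 99·7² + 223·5² = 22889.
c = 2t² / 22889 = 2·743² / 22889 = 48.2371.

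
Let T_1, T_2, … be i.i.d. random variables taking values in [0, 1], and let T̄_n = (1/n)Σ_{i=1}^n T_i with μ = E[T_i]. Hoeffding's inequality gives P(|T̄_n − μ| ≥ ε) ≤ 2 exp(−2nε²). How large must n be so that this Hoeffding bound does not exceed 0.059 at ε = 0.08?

276

Require 2·exp(−2nε²) ≤ 0.059, i.e. 2nε² ≥ ln(2/0.059) = 3.523365.
So n ≥ 3.523365 / (2·0.08²) = 275.263.
The smallest integer n is 276.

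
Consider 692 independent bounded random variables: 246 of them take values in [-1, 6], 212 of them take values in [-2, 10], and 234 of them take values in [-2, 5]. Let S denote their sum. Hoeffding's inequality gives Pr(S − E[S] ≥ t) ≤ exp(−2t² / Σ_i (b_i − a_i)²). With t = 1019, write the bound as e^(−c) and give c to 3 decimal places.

Σ(b_i − a_i)² = 246·7² + 212·12² + 234·7² = 54048.
c = 2t² / 54048 = 2·1019² / 54048 = 38.4237.

38.424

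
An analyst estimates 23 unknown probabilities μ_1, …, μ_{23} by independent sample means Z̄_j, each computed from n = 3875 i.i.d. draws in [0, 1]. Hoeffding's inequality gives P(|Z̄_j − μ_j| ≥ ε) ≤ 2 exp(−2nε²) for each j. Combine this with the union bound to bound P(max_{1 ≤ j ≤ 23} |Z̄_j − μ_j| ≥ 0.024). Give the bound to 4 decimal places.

0.5297

Per-experiment Hoeffding bound: 2·exp(−2·3875·0.024²) = 2·exp(−4.46400) = 0.023032.
Union bound over 23 events: 23·0.023032 = 0.52975.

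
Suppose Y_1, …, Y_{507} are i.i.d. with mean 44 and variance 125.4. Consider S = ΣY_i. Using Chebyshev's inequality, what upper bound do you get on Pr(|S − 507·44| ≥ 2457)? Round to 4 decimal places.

Var(S) = n·Var(Y_i) = 507·125.4 = 63577.8.
Chebyshev: Pr(|S − 507·44| ≥ 2457) ≤ Var(S)/2457² = 63577.8/6036849 = 0.0105.

0.0105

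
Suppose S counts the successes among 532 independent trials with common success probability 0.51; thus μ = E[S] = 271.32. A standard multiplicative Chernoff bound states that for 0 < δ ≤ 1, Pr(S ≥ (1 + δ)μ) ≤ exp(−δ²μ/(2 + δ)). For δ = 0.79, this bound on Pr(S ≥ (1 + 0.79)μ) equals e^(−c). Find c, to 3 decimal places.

60.692

c = δ²μ/(2 + δ) = 0.79²·271.32/(2 + 0.79) = 60.6920.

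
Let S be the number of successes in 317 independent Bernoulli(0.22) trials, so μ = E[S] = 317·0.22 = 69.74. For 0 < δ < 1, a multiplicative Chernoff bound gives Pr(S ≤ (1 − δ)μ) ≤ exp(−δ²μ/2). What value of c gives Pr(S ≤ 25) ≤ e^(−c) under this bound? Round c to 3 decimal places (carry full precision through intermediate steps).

Write 25 = (1 − δ)μ, so δ = 1 − 25/69.74 = 0.6415257…
Then the exponent is δ²μ/2 = (μ − 25)²/(2μ) = 14.350929.

14.351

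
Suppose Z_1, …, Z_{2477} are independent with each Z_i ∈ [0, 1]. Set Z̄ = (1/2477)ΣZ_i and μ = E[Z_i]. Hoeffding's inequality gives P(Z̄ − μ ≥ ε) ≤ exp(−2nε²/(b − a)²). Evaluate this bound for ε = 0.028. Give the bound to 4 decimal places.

Exponent: 2nε²/(b − a)² = 2·2477·0.028² / 1² = 3.88394.
Bound = exp(−3.88394) = 0.02057.

0.0206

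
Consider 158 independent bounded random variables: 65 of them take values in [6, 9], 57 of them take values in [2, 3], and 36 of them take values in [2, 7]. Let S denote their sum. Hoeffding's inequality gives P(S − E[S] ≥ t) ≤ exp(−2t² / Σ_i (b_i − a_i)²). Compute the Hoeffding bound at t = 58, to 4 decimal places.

Σ(b_i − a_i)² = 65·3² + 57·1² + 36·5² = 1542.
Exponent = 2·58² / 1542 = 4.36316.
Bound = exp(−4.36316) = 0.01274.

0.0127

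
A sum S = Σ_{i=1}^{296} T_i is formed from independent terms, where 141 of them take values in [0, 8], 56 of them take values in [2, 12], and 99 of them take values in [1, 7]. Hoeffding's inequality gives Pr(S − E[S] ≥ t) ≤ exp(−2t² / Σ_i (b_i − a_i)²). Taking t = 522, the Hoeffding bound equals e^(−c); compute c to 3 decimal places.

Σ(b_i − a_i)² = 141·8² + 56·10² + 99·6² = 18188.
c = 2t² / 18188 = 2·522² / 18188 = 29.9631.

29.963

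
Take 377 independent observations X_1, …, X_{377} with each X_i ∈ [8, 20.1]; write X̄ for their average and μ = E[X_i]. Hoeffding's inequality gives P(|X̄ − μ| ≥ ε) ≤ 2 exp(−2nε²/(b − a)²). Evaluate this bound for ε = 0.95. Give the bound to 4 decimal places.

0.0192

Exponent: 2nε²/(b − a)² = 2·377·0.95² / 12.1² = 4.64780.
Bound = 2·exp(−4.64780) = 0.01917.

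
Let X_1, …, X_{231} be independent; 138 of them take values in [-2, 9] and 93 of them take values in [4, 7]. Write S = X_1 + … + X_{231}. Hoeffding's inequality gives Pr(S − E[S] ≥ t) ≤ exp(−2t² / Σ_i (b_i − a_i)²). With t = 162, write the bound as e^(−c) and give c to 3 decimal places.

2.993

Σ(b_i − a_i)² = 138·11² + 93·3² = 17535.
c = 2t² / 17535 = 2·162² / 17535 = 2.9933.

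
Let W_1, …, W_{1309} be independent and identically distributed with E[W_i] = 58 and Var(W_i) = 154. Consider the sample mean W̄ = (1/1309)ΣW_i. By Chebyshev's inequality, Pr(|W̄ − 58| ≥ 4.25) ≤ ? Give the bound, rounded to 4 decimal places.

0.0065

Var(W̄) = Var(W_i)/n = 154/1309 = 0.11765.
Chebyshev: Pr(|W̄ − 58| ≥ 4.25) ≤ Var(W̄)/(4.25)² = 154/(1309·4.25²) = 0.0065.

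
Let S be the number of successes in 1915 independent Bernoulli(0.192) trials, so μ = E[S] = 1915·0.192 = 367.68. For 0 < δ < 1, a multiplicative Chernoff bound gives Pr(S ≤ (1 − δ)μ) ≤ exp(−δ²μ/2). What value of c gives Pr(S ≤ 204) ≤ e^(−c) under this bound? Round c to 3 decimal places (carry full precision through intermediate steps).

Write 204 = (1 − δ)μ, so δ = 1 − 204/367.68 = 0.4451697…
Then the exponent is δ²μ/2 = (μ − 204)²/(2μ) = 36.432689.

36.433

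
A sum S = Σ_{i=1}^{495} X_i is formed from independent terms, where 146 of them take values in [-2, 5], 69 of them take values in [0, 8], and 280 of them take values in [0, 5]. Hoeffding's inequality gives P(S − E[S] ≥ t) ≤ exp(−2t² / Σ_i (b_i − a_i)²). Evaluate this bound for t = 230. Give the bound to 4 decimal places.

Σ(b_i − a_i)² = 146·7² + 69·8² + 280·5² = 18570.
Exponent = 2·230² / 18570 = 5.69736.
Bound = exp(−5.69736) = 0.00335.

0.0034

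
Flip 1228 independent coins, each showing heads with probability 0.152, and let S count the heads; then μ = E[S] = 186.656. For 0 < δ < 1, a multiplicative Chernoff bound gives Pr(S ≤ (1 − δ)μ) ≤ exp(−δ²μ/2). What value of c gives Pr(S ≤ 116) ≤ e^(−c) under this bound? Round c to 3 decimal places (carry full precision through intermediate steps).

13.373

Write 116 = (1 − δ)μ, so δ = 1 − 116/186.656 = 0.3785359…
Then the exponent is δ²μ/2 = (μ − 116)²/(2μ) = 13.372917.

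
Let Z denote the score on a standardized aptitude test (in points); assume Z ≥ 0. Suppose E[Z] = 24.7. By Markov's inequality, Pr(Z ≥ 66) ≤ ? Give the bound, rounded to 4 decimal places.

0.3742

Markov's inequality: for a non-negative random variable, Pr(Z ≥ a) ≤ E[Z]/a.
Here E[Z] = 24.7 and a = 66, so the bound is 24.7/66 = 0.3742.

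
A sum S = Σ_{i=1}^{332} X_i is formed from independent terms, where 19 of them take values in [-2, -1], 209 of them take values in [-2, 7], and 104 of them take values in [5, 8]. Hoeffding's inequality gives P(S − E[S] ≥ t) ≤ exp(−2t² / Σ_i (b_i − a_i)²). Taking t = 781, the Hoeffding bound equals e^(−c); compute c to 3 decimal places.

68.213

Σ(b_i − a_i)² = 19·1² + 209·9² + 104·3² = 17884.
c = 2t² / 17884 = 2·781² / 17884 = 68.2130.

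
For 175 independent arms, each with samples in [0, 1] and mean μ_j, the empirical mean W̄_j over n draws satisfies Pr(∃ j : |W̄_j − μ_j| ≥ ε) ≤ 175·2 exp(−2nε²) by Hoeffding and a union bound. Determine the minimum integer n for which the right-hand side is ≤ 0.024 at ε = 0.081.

Need 2·175·exp(−2nε²) ≤ 0.024, i.e. exp(−2nε²) ≤ 0.024/350.
So 2nε² ≥ ln(350/0.024) = 9.587635.
Hence n ≥ 9.587635/(2·0.081²) = 730.653.
The smallest integer n is 731.

731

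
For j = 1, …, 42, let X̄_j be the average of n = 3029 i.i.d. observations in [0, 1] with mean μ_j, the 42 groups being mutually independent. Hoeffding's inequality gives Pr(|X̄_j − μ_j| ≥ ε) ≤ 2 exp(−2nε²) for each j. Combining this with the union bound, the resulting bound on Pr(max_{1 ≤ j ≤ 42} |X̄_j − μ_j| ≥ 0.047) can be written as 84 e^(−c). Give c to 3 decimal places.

Union bound over the 42 events: Pr(max_{1 ≤ j ≤ 42} |X̄_j − μ_j| ≥ 0.047) ≤ 42·2·exp(−2nε²) = 84 exp(−2·3029·0.047²).
So c = 2·3029·0.047² = 13.3821.

13.382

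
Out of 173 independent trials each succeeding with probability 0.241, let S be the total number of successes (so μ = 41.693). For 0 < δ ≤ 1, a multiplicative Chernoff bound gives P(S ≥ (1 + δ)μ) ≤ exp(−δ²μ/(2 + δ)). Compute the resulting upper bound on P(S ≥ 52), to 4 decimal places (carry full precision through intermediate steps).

Write 52 = (1 + δ)μ, so δ = 52/41.693 − 1 = 0.2472118…
Then the exponent is δ²μ/(2 + δ) = (52 − μ)² / (μ·(2 + δ)) = 1.133855.
Bound = exp(−1.133855) = 0.32179.

0.3218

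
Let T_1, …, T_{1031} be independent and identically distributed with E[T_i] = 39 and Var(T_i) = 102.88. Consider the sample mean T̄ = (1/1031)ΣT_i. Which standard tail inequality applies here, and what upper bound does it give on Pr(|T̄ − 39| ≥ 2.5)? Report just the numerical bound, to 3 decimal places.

With mean and variance of each term known, Chebyshev's inequality bounds the deviation of the sum (or sample mean).
Var(T̄) = Var(T_i)/n = 102.88/1031 = 0.099787.
Chebyshev: Pr(|T̄ − 39| ≥ 2.5) ≤ Var(T̄)/(2.5)² = 102.88/(1031·2.5²) = 0.0160.

0.016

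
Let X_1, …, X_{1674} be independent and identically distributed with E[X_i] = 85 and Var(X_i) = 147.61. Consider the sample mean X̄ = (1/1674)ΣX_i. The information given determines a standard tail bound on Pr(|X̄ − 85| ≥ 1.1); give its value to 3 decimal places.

0.073

With mean and variance of each term known, Chebyshev's inequality bounds the deviation of the sum (or sample mean).
Var(X̄) = Var(X_i)/n = 147.61/1674 = 0.088178.
Chebyshev: Pr(|X̄ − 85| ≥ 1.1) ≤ Var(X̄)/(1.1)² = 147.61/(1674·1.1²) = 0.0729.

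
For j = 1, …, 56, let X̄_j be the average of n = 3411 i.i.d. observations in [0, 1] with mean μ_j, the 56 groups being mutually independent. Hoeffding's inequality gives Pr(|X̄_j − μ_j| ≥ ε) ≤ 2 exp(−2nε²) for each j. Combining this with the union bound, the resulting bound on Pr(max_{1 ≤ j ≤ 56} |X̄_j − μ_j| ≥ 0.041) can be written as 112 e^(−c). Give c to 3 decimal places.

11.468

Union bound over the 56 events: Pr(max_{1 ≤ j ≤ 56} |X̄_j − μ_j| ≥ 0.041) ≤ 56·2·exp(−2nε²) = 112 exp(−2·3411·0.041²).
So c = 2·3411·0.041² = 11.4678.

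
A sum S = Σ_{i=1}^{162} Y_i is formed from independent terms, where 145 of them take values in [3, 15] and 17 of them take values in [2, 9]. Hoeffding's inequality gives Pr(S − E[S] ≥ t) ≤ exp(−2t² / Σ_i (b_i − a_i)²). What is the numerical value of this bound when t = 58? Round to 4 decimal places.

0.7335

Σ(b_i − a_i)² = 145·12² + 17·7² = 21713.
Exponent = 2·58² / 21713 = 0.30986.
Bound = exp(−0.30986) = 0.73355.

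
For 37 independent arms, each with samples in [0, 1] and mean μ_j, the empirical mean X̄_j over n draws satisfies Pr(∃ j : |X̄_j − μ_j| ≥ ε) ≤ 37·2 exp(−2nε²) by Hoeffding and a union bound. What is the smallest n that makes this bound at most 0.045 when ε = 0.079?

Need 2·37·exp(−2nε²) ≤ 0.045, i.e. exp(−2nε²) ≤ 0.045/74.
So 2nε² ≥ ln(74/0.045) = 7.405158.
Hence n ≥ 7.405158/(2·0.079²) = 593.267.
The smallest integer n is 594.

594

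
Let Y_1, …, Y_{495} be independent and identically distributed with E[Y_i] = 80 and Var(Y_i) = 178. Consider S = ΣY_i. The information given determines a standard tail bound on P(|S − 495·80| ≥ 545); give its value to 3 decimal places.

With mean and variance of each term known, Chebyshev's inequality bounds the deviation of the sum (or sample mean).
Var(S) = n·Var(Y_i) = 495·178 = 88110.
Chebyshev: P(|S − 495·80| ≥ 545) ≤ Var(S)/545² = 88110/297025 = 0.2966.

0.297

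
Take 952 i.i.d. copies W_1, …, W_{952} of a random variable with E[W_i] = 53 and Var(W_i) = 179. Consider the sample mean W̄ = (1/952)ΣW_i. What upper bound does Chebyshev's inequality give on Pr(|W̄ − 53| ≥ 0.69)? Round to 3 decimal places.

0.395

Var(W̄) = Var(W_i)/n = 179/952 = 0.18803.
Chebyshev: Pr(|W̄ − 53| ≥ 0.69) ≤ Var(W̄)/(0.69)² = 179/(952·0.69²) = 0.3949.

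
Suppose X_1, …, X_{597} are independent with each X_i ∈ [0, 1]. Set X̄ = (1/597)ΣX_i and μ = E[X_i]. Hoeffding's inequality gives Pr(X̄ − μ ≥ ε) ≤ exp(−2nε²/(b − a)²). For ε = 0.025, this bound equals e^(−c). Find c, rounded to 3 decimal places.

0.746

c = 2nε²/(b − a)² = 2·597·0.025² / 1² = 0.7462.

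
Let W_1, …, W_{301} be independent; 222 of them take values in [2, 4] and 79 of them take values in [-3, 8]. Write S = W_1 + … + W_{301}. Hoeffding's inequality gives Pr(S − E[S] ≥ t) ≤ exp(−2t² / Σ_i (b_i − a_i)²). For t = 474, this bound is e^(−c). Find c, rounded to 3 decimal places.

Σ(b_i − a_i)² = 222·2² + 79·11² = 10447.
c = 2t² / 10447 = 2·474² / 10447 = 43.0125.

43.013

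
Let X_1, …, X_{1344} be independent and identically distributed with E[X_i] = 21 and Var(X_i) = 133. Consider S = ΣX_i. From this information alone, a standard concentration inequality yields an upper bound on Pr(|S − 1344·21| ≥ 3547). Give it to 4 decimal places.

0.0142

With mean and variance of each term known, Chebyshev's inequality bounds the deviation of the sum (or sample mean).
Var(S) = n·Var(X_i) = 1344·133 = 178752.
Chebyshev: Pr(|S − 1344·21| ≥ 3547) ≤ Var(S)/3547² = 178752/12581209 = 0.0142.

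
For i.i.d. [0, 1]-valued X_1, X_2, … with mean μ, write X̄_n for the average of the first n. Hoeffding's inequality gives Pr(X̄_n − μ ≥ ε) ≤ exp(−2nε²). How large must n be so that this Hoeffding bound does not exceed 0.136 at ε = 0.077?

Require exp(−2nε²) ≤ 0.136, i.e. 2nε² ≥ ln(1/0.136) = 1.995100.
So n ≥ 1.995100 / (2·0.077²) = 168.249.
The smallest integer n is 169.

169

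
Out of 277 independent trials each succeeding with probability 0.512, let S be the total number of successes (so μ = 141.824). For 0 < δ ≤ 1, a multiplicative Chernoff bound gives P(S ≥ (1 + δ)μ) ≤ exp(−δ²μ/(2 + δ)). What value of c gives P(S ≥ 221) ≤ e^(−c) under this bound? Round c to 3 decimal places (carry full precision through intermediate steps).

Write 221 = (1 + δ)μ, so δ = 221/141.824 − 1 = 0.5582694…
Then the exponent is δ²μ/(2 + δ) = (221 − μ)² / (μ·(2 + δ)) = 17.277906.

17.278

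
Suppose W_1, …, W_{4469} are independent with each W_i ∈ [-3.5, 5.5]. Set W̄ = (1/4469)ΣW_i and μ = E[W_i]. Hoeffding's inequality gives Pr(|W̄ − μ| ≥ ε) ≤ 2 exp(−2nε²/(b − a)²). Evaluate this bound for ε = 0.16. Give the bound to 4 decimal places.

Exponent: 2nε²/(b − a)² = 2·4469·0.16² / 9² = 2.82485.
Bound = 2·exp(−2.82485) = 0.11864.

0.1186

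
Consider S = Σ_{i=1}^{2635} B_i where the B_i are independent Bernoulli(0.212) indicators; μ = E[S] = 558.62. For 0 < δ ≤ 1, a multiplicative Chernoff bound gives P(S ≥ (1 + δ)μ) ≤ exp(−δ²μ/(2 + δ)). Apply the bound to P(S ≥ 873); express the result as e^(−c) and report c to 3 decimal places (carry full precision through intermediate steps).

Write 873 = (1 + δ)μ, so δ = 873/558.62 − 1 = 0.5627797…
Then the exponent is δ²μ/(2 + δ) = (873 − μ)² / (μ·(2 + δ)) = 69.037024.

69.037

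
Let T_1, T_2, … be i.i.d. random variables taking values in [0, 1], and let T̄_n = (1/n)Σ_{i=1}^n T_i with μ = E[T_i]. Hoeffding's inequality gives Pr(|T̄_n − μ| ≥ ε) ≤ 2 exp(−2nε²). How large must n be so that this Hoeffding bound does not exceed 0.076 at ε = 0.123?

109

Require 2·exp(−2nε²) ≤ 0.076, i.e. 2nε² ≥ ln(2/0.076) = 3.270169.
So n ≥ 3.270169 / (2·0.123²) = 108.076.
The smallest integer n is 109.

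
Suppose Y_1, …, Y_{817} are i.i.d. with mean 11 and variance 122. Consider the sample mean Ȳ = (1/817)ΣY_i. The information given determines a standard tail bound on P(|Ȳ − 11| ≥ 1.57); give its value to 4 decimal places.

With mean and variance of each term known, Chebyshev's inequality bounds the deviation of the sum (or sample mean).
Var(Ȳ) = Var(Y_i)/n = 122/817 = 0.14933.
Chebyshev: P(|Ȳ − 11| ≥ 1.57) ≤ Var(Ȳ)/(1.57)² = 122/(817·1.57²) = 0.0606.

0.0606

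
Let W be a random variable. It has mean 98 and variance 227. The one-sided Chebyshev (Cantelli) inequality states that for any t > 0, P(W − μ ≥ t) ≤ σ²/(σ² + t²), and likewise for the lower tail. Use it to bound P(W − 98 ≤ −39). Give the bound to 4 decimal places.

0.1299

Here σ² = 227 and t = 39, so σ² + t² = 1748.
Cantelli's bound: 227/1748 = 0.1299.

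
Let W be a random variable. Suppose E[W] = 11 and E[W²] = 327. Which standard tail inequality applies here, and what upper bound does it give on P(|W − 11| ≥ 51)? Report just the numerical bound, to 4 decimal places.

0.0792

The first two moments determine the variance, so Chebyshev's inequality is the sharpest standard bound available.
Var(W) = E[W²] − (E[W])² = 327 − 121 = 206.
Chebyshev's inequality: P(|W − μ| ≥ t) ≤ Var(W)/t² = 206/2601 = 0.0792.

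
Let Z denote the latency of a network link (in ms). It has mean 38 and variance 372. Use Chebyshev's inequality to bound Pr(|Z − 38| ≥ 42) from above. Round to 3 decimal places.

0.211

Chebyshev: Pr(|Z − μ| ≥ t) ≤ Var(Z)/t².
Bound = 372 / 1764 = 0.2109.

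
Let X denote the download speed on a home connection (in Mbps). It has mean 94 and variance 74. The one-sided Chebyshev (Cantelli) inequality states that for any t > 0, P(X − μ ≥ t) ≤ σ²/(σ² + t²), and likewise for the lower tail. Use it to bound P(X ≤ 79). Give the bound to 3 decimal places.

Here σ² = 74 and t = 15, so σ² + t² = 299.
Cantelli's bound: 74/299 = 0.2475.

0.247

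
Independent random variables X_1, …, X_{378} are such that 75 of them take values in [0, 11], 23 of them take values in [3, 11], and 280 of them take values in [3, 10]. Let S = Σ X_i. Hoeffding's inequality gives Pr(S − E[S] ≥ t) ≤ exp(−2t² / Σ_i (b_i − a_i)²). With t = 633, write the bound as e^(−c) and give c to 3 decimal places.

Σ(b_i − a_i)² = 75·11² + 23·8² + 280·7² = 24267.
c = 2t² / 24267 = 2·633² / 24267 = 33.0234.

33.023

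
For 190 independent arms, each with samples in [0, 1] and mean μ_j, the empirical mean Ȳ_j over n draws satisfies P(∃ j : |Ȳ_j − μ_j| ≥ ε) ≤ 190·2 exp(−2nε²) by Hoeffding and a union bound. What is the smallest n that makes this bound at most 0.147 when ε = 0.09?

486

Need 2·190·exp(−2nε²) ≤ 0.147, i.e. exp(−2nε²) ≤ 0.147/380.
So 2nε² ≥ ln(380/0.147) = 7.857494.
Hence n ≥ 7.857494/(2·0.09²) = 485.030.
The smallest integer n is 486.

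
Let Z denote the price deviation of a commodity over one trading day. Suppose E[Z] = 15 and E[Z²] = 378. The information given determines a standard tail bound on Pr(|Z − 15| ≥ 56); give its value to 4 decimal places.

The first two moments determine the variance, so Chebyshev's inequality is the sharpest standard bound available.
Var(Z) = E[Z²] − (E[Z])² = 378 − 225 = 153.
Chebyshev's inequality: Pr(|Z − μ| ≥ t) ≤ Var(Z)/t² = 153/3136 = 0.0488.

0.0488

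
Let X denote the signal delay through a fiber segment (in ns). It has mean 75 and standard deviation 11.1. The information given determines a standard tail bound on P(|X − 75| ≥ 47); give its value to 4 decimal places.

Mean and variance are known, so Chebyshev's inequality applies.
Chebyshev: P(|X − μ| ≥ t) ≤ Var(X)/t².
Var(X) = σ² = 11.1² = 123.21.
Bound = 123.21 / 2209 = 0.0558.

0.0558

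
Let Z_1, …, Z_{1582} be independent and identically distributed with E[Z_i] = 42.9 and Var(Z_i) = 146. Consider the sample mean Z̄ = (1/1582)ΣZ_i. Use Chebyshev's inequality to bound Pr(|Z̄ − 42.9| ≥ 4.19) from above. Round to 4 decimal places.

Var(Z̄) = Var(Z_i)/n = 146/1582 = 0.092288.
Chebyshev: Pr(|Z̄ − 42.9| ≥ 4.19) ≤ Var(Z̄)/(4.19)² = 146/(1582·4.19²) = 0.0053.

0.0053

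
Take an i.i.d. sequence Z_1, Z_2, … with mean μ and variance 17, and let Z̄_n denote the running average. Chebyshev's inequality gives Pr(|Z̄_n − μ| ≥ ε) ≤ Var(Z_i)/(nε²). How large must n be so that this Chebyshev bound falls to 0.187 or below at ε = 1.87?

Require 17/(n·1.87²) ≤ 0.187, i.e. n ≥ 17/(0.187·1.87²) = 25.997.
The smallest integer n is 26.

26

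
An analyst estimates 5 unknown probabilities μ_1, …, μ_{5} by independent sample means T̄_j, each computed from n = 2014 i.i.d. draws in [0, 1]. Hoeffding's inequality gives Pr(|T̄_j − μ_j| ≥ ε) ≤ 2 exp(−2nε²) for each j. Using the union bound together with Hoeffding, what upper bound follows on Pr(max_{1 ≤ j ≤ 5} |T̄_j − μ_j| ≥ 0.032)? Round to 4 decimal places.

0.1617

Per-experiment Hoeffding bound: 2·exp(−2·2014·0.032²) = 2·exp(−4.12467) = 0.032338.
Union bound over 5 events: 5·0.032338 = 0.16169.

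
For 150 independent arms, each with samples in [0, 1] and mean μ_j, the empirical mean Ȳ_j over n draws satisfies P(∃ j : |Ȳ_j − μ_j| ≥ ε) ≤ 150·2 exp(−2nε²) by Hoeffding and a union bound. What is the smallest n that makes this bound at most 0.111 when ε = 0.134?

221

Need 2·150·exp(−2nε²) ≤ 0.111, i.e. exp(−2nε²) ≤ 0.111/300.
So 2nε² ≥ ln(300/0.111) = 7.902008.
Hence n ≥ 7.902008/(2·0.134²) = 220.038.
The smallest integer n is 221.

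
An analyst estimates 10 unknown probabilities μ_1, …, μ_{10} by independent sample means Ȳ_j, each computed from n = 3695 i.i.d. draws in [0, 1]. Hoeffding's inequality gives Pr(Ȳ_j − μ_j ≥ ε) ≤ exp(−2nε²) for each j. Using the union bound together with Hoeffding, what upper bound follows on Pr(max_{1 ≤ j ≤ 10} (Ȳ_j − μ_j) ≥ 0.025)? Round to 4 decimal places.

Per-experiment Hoeffding bound: exp(−2·3695·0.025²) = exp(−4.61875) = 0.0098651.
Union bound over 10 events: 10·0.0098651 = 0.09865.

0.0987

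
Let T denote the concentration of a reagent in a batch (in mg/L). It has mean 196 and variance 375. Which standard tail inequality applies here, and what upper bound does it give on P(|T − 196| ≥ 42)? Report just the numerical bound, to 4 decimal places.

0.2126

Mean and variance are known, so Chebyshev's inequality applies.
Chebyshev: P(|T − μ| ≥ t) ≤ Var(T)/t².
Bound = 375 / 1764 = 0.2126.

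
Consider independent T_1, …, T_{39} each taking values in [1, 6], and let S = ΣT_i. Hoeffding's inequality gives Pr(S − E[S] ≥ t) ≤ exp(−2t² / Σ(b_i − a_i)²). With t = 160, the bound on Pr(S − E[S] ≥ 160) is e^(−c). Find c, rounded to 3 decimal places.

Σ(b_i − a_i)² = 39·(5)² = 975.
c = 2t²/975 = 2·160²/975 = 52.5128.

52.513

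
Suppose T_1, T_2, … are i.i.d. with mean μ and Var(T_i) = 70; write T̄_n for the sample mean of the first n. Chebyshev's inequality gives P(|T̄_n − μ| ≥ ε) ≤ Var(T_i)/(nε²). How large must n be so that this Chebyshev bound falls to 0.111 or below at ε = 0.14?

Require 70/(n·0.14²) ≤ 0.111, i.e. n ≥ 70/(0.111·0.14²) = 32175.032.
The smallest integer n is 32176.

32176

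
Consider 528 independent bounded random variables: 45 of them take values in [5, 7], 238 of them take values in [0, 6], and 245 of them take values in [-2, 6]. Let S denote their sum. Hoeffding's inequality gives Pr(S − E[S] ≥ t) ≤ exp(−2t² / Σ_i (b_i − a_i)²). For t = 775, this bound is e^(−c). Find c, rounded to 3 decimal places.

Σ(b_i − a_i)² = 45·2² + 238·6² + 245·8² = 24428.
c = 2t² / 24428 = 2·775² / 24428 = 49.1751.

49.175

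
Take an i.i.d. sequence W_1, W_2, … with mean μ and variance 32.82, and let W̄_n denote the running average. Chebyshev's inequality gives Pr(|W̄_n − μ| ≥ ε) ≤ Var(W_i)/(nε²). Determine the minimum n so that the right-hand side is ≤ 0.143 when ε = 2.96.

27

Require 32.82/(n·2.96²) ≤ 0.143, i.e. n ≥ 32.82/(0.143·2.96²) = 26.195.
The smallest integer n is 27.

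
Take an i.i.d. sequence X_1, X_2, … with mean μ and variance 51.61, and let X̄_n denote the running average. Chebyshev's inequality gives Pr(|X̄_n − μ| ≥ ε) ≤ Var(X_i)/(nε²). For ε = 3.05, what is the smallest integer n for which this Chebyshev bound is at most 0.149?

38

Require 51.61/(n·3.05²) ≤ 0.149, i.e. n ≥ 51.61/(0.149·3.05²) = 37.235.
The smallest integer n is 38.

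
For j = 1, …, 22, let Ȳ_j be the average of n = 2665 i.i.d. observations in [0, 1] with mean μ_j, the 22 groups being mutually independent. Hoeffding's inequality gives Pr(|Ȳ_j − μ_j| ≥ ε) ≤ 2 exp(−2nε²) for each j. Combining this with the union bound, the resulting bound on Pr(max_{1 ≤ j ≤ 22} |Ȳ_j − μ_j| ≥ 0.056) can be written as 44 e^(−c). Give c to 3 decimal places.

16.715

Union bound over the 22 events: Pr(max_{1 ≤ j ≤ 22} |Ȳ_j − μ_j| ≥ 0.056) ≤ 22·2·exp(−2nε²) = 44 exp(−2·2665·0.056²).
So c = 2·2665·0.056² = 16.7149.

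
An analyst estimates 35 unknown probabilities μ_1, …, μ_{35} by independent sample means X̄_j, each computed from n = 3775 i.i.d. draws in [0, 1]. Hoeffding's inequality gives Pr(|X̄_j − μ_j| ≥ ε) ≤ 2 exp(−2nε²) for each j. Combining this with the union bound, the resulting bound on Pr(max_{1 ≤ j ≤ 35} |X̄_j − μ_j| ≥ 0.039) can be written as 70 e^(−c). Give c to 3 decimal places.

Union bound over the 35 events: Pr(max_{1 ≤ j ≤ 35} |X̄_j − μ_j| ≥ 0.039) ≤ 35·2·exp(−2nε²) = 70 exp(−2·3775·0.039²).
So c = 2·3775·0.039² = 11.4835.

11.484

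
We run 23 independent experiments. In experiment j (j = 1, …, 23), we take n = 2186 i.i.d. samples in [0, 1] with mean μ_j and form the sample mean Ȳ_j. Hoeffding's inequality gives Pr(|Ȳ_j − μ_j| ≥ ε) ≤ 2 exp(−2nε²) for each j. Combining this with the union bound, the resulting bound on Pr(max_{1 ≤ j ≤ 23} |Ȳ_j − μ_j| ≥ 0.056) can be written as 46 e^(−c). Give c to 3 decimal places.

13.711

Union bound over the 23 events: Pr(max_{1 ≤ j ≤ 23} |Ȳ_j − μ_j| ≥ 0.056) ≤ 23·2·exp(−2nε²) = 46 exp(−2·2186·0.056²).
So c = 2·2186·0.056² = 13.7106.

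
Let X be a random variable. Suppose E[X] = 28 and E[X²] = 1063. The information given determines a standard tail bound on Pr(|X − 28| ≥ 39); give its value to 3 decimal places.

The first two moments determine the variance, so Chebyshev's inequality is the sharpest standard bound available.
Var(X) = E[X²] − (E[X])² = 1063 − 784 = 279.
Chebyshev's inequality: Pr(|X − μ| ≥ t) ≤ Var(X)/t² = 279/1521 = 0.1834.

0.183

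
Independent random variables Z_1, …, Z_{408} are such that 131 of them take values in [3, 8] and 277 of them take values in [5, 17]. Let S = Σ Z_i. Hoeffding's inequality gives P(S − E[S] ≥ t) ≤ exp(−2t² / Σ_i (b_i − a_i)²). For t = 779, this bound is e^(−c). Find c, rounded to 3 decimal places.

28.119

Σ(b_i − a_i)² = 131·5² + 277·12² = 43163.
c = 2t² / 43163 = 2·779² / 43163 = 28.1186.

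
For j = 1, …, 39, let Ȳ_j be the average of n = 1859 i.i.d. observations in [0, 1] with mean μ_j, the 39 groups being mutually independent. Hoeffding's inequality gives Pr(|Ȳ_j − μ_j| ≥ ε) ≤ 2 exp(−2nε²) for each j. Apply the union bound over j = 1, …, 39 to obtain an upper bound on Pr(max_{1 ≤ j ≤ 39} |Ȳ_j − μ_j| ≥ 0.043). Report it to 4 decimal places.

Per-experiment Hoeffding bound: 2·exp(−2·1859·0.043²) = 2·exp(−6.87458) = 0.0020675.
Union bound over 39 events: 39·0.0020675 = 0.08063.

0.0806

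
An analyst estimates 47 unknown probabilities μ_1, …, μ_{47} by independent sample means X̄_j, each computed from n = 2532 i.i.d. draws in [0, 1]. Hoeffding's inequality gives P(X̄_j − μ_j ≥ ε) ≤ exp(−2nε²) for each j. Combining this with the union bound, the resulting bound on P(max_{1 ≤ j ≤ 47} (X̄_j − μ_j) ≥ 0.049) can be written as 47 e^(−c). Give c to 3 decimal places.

Union bound over the 47 events: P(max_{1 ≤ j ≤ 47} (X̄_j − μ_j) ≥ 0.049) ≤ 47·exp(−2nε²) = 47 exp(−2·2532·0.049²).
So c = 2·2532·0.049² = 12.1587.

12.159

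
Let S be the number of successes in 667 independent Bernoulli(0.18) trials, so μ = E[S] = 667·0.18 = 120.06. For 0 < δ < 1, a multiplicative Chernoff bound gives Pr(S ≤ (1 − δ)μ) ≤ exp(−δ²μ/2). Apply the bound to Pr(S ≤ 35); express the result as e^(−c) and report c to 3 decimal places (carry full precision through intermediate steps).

30.132

Write 35 = (1 − δ)μ, so δ = 1 − 35/120.06 = 0.7084791…
Then the exponent is δ²μ/2 = (μ − 35)²/(2μ) = 30.131616.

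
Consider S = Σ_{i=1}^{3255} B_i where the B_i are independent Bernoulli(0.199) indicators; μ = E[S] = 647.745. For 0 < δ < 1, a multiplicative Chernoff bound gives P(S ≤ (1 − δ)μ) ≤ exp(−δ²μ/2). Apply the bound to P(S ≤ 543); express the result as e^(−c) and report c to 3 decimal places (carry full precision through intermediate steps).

Write 543 = (1 − δ)μ, so δ = 1 − 543/647.745 = 0.1617072…
Then the exponent is δ²μ/2 = (μ − 543)²/(2μ) = 8.469008.

8.469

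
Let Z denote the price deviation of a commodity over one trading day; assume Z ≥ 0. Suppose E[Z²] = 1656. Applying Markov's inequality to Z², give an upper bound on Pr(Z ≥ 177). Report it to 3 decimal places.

0.053

Since Z ≥ 0, the event {Z ≥ 177} is the same as {Z² ≥ 31329}.
Markov's inequality applied to Z² gives Pr(Z² ≥ 31329) ≤ E[Z²]/31329 = 1656/31329 = 0.0529.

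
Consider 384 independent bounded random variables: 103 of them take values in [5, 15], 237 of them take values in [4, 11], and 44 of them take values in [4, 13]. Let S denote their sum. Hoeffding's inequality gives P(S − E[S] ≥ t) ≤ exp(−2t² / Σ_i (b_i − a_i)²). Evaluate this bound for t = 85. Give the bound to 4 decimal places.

Σ(b_i − a_i)² = 103·10² + 237·7² + 44·9² = 25477.
Exponent = 2·85² / 25477 = 0.56718.
Bound = exp(−0.56718) = 0.56712.

0.5671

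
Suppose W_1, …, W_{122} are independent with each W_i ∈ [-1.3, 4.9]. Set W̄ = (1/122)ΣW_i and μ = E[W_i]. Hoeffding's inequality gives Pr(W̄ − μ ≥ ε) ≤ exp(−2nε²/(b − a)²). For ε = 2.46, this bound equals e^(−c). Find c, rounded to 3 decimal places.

c = 2nε²/(b − a)² = 2·122·2.46² / 6.2² = 38.4129.

38.413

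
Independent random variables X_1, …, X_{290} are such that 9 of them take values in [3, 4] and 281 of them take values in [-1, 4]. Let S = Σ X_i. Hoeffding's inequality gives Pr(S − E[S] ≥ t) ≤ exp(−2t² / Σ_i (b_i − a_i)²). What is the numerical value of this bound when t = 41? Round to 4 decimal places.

0.6200

Σ(b_i − a_i)² = 9·1² + 281·5² = 7034.
Exponent = 2·41² / 7034 = 0.47796.
Bound = exp(−0.47796) = 0.62004.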